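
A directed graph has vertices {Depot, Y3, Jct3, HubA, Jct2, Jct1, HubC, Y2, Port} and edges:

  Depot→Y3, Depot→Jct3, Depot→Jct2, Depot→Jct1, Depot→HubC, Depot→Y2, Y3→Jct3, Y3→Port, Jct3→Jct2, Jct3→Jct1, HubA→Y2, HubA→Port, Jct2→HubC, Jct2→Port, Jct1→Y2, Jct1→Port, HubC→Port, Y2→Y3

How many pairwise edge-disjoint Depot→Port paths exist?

Assign every edge capacity 1; by Menger, the answer equals the max flow.
Path Depot→Y3→Port (+1); total 1.
Path Depot→Jct2→Port (+1); total 2.
Path Depot→Jct1→Port (+1); total 3.
Path Depot→HubC→Port (+1); total 4.
No residual Depot→Port path; max flow = 4.
Certifying cut of size 4: {HubC→Port, Jct1→Port, Jct2→Port, Y3→Port}.

4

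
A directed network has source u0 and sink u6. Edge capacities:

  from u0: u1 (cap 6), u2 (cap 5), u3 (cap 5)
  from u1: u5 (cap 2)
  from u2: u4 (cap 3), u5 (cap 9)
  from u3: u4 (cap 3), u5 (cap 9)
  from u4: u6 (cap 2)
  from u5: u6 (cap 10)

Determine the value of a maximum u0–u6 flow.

Augment u0→u1→u5→u6: bottleneck 2, flow now 2.
Augment u0→u2→u4→u6: bottleneck 2, flow now 4.
Augment u0→u2→u5→u6: bottleneck 3, flow now 7.
Augment u0→u3→u5→u6: bottleneck 5, flow now 12.
No augmenting path remains; maximum flow = 12.
In the residual graph, reachable from u0: {u0, u1}.
Min-cut edges: u0→u2 (5), u0→u3 (5), u1→u5 (2); capacity 5 + 5 + 2 = 12.
This cut is saturated, so no flow can exceed 12.

12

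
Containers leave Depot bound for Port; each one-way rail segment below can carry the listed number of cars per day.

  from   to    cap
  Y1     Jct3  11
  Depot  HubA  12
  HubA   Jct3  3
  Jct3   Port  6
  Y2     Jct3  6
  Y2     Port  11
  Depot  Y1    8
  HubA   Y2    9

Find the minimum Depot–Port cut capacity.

Augment Depot→HubA→Jct3→Port: bottleneck 3, flow now 3.
Augment Depot→HubA→Y2→Port: bottleneck 9, flow now 12.
Augment Depot→Y1→Jct3→Port: bottleneck 3, flow now 15.
No augmenting path remains; maximum flow = 15.
By max-flow min-cut, the minimum cut capacity equals the max flow.
In the residual graph, reachable from Depot: {Depot, HubA, Y1, Jct3}.
Min-cut edges: HubA→Y2 (9), Jct3→Port (6); capacity 9 + 6 = 15.

15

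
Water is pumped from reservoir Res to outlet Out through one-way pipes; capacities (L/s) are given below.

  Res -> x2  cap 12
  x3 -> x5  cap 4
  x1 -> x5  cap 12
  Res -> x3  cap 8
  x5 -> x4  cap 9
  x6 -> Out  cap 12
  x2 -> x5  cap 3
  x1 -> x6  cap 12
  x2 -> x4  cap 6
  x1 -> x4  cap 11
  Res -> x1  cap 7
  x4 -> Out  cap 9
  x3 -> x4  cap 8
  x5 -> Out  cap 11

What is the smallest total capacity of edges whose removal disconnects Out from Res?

Augment Res→x1→x4→Out: bottleneck 7, flow now 7.
Augment Res→x2→x4→Out: bottleneck 2, flow now 9.
Augment Res→x2→x5→Out: bottleneck 3, flow now 12.
Augment Res→x3→x5→Out: bottleneck 4, flow now 16.
Augment Res→x2→x4→x1→x5→Out: bottleneck 4, flow now 20. (uses reverse residual edge)
Augment Res→x3→x4→x1→x6→Out: bottleneck 3, flow now 23. (uses reverse residual edge)
No augmenting path remains; maximum flow = 23.
By max-flow min-cut, the minimum cut capacity equals the max flow.
In the residual graph, reachable from Res: {Res, x2, x3, x4}.
Min-cut edges: Res→x1 (7), x2→x5 (3), x3→x5 (4), x4→Out (9); capacity 7 + 3 + 4 + 9 = 23.

23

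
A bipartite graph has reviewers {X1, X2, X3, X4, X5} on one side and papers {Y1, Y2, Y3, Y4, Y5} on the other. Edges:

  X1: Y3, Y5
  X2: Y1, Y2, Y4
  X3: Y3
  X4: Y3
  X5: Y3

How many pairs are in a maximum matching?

3

Unit-capacity flow: source→left, listed edges, right→sink; max matching = max flow.
Augmenting path X1→Y3 (+1); matched 1.
Augmenting path X2→Y1 (+1); matched 2.
Augmenting path X3→Y3→X1→Y5 (+1); matched 3.
No augmenting path remains; maximum matching = 3.
König certificate: {X1, X2, Y3} is a vertex cover of size 3 (every listed pair touches it), so no matching can be larger.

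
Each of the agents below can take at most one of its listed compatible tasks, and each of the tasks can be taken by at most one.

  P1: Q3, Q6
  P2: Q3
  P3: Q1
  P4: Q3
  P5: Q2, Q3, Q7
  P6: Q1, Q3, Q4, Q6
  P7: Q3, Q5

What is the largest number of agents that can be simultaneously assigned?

Unit-capacity flow: source→left, listed edges, right→sink; max matching = max flow.
Augmenting path P1→Q3 (+1); matched 1.
Augmenting path P3→Q1 (+1); matched 2.
Augmenting path P5→Q2 (+1); matched 3.
Augmenting path P6→Q4 (+1); matched 4.
Augmenting path P7→Q5 (+1); matched 5.
Augmenting path P2→Q3→P1→Q6 (+1); matched 6.
No augmenting path remains; maximum matching = 6.
König certificate: {P1, P3, P5, P6, P7, Q3} is a vertex cover of size 6 (every listed pair touches it), so no matching can be larger.

6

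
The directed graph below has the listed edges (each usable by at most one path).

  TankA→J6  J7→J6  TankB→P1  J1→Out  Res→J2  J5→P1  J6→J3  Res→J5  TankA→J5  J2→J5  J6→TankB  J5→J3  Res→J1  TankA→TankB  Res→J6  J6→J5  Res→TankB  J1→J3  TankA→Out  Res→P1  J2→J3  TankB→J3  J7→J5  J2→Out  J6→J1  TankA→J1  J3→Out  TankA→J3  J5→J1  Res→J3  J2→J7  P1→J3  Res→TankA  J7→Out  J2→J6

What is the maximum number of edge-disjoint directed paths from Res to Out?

4

Assign every edge capacity 1; by Menger, the answer equals the max flow.
Path Res→J2→Out (+1); total 1.
Path Res→TankA→Out (+1); total 2.
Path Res→J1→Out (+1); total 3.
Path Res→J3→Out (+1); total 4.
No residual Res→Out path; max flow = 4.
Certifying cut of size 4: {J1→Out, J3→Out, Res→J2, Res→TankA}.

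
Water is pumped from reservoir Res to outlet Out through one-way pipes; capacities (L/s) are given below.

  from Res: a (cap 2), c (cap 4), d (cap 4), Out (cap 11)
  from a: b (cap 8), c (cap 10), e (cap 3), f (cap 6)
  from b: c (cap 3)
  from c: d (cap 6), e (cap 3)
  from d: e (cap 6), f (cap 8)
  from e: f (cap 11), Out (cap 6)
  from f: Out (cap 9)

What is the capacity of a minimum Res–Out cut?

21

Augment Res→Out: bottleneck 11, flow now 11.
Augment Res→a→e→Out: bottleneck 2, flow now 13.
Augment Res→c→e→Out: bottleneck 3, flow now 16.
Augment Res→d→e→Out: bottleneck 1, flow now 17.
Augment Res→d→f→Out: bottleneck 3, flow now 20.
Augment Res→c→d→f→Out: bottleneck 1, flow now 21.
No augmenting path remains; maximum flow = 21.
By max-flow min-cut, the minimum cut capacity equals the max flow.
In the residual graph, reachable from Res: {Res}.
Min-cut edges: Res→a (2), Res→c (4), Res→d (4), Res→Out (11); capacity 2 + 4 + 4 + 11 = 21.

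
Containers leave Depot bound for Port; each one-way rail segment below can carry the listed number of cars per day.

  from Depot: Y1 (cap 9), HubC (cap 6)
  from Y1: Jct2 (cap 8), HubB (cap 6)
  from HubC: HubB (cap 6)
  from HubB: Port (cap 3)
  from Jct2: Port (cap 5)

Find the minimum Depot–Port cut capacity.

8

Augment Depot→Y1→HubB→Port: bottleneck 3, flow now 3.
Augment Depot→Y1→Jct2→Port: bottleneck 5, flow now 8.
No augmenting path remains; maximum flow = 8.
By max-flow min-cut, the minimum cut capacity equals the max flow.
In the residual graph, reachable from Depot: {Depot, Y1, HubC, HubB, Jct2}.
Min-cut edges: HubB→Port (3), Jct2→Port (5); capacity 3 + 5 = 8.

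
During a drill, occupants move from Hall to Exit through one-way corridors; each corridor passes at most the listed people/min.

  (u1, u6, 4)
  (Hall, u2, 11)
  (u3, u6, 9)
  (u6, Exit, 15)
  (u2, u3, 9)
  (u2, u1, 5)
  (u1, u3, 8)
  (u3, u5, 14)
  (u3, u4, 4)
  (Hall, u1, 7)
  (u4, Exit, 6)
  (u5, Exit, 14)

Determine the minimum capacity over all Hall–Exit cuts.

Augment Hall→u1→u6→Exit: bottleneck 4, flow now 4.
Augment Hall→u1→u3→u4→Exit: bottleneck 3, flow now 7.
Augment Hall→u2→u3→u4→Exit: bottleneck 1, flow now 8.
Augment Hall→u2→u3→u5→Exit: bottleneck 8, flow now 16.
Augment Hall→u2→u1→u3→u5→Exit: bottleneck 2, flow now 18.
No augmenting path remains; maximum flow = 18.
By max-flow min-cut, the minimum cut capacity equals the max flow.
In the residual graph, reachable from Hall: {Hall}.
Min-cut edges: Hall→u1 (7), Hall→u2 (11); capacity 7 + 11 = 18.

18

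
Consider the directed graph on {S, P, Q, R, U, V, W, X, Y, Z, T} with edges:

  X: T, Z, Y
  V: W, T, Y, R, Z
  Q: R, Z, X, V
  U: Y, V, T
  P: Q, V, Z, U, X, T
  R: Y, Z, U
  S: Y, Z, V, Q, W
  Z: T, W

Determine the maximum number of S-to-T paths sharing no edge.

Assign every edge capacity 1; by Menger, the answer equals the max flow.
Path S→V→T (+1); total 1.
Path S→Z→T (+1); total 2.
Path S→Q→X→T (+1); total 3.
No residual S→T path; max flow = 3.
Certifying cut of size 3: {S→Q, S→V, S→Z}.

3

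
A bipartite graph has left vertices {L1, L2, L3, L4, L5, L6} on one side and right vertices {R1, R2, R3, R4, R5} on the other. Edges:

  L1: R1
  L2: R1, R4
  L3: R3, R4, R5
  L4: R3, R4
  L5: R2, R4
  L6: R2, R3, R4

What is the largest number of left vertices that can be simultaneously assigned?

5

Unit-capacity flow: source→left, listed edges, right→sink; max matching = max flow.
Augmenting path L1→R1 (+1); matched 1.
Augmenting path L2→R4 (+1); matched 2.
Augmenting path L3→R3 (+1); matched 3.
Augmenting path L5→R2 (+1); matched 4.
Augmenting path L4→R3→L3→R5 (+1); matched 5.
No augmenting path remains; maximum matching = 5.
König certificate: {L3, R1, R2, R3, R4} is a vertex cover of size 5 (every listed pair touches it), so no matching can be larger.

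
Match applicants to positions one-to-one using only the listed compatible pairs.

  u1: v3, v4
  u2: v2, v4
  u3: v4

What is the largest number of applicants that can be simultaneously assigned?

Unit-capacity flow: source→left, listed edges, right→sink; max matching = max flow.
Augmenting path u1→v3 (+1); matched 1.
Augmenting path u2→v2 (+1); matched 2.
Augmenting path u3→v4 (+1); matched 3.
No augmenting path remains; maximum matching = 3.
König certificate: {u1, u2, u3} is a vertex cover of size 3 (every listed pair touches it), so no matching can be larger.

3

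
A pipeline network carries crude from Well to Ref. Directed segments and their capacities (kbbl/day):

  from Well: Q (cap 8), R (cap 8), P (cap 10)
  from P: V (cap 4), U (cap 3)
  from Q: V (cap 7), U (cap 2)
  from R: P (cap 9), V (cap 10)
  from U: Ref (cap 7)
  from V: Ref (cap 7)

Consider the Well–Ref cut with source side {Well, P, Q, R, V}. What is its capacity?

Edges leaving {Well, P, Q, R, V}: P→U (3), Q→U (2), V→Ref (7).
Cut capacity = 3 + 2 + 7 = 12.

12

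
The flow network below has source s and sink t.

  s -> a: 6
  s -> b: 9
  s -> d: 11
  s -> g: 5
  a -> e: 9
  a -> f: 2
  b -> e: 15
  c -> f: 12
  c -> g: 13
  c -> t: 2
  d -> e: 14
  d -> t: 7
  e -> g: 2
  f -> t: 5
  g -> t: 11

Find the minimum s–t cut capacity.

Augment s→d→t: bottleneck 7, flow now 7.
Augment s→g→t: bottleneck 5, flow now 12.
Augment s→a→f→t: bottleneck 2, flow now 14.
Augment s→a→e→g→t: bottleneck 2, flow now 16.
No augmenting path remains; maximum flow = 16.
By max-flow min-cut, the minimum cut capacity equals the max flow.
In the residual graph, reachable from s: {s, a, b, d, e}.
Min-cut edges: s→g (5), a→f (2), d→t (7), e→g (2); capacity 5 + 2 + 7 + 2 = 16.

16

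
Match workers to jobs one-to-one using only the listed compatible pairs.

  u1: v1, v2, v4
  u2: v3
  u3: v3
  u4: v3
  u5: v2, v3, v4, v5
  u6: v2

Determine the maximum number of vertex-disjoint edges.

Unit-capacity flow: source→left, listed edges, right→sink; max matching = max flow.
Augmenting path u1→v1 (+1); matched 1.
Augmenting path u2→v3 (+1); matched 2.
Augmenting path u5→v2 (+1); matched 3.
Augmenting path u6→v2→u5→v4 (+1); matched 4.
No augmenting path remains; maximum matching = 4.
König certificate: {u1, u5, u6, v3} is a vertex cover of size 4 (every listed pair touches it), so no matching can be larger.

4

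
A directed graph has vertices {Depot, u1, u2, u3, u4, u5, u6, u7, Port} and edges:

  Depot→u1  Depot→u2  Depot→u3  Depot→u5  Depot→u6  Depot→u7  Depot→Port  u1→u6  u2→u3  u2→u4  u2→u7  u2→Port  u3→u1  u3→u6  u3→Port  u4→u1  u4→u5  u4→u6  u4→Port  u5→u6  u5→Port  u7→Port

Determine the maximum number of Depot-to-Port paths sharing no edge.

Assign every edge capacity 1; by Menger, the answer equals the max flow.
Path Depot→Port (+1); total 1.
Path Depot→u2→Port (+1); total 2.
Path Depot→u3→Port (+1); total 3.
Path Depot→u5→Port (+1); total 4.
Path Depot→u7→Port (+1); total 5.
No residual Depot→Port path; max flow = 5.
Certifying cut of size 5: {Depot→Port, Depot→u2, Depot→u3, Depot→u5, Depot→u7}.

5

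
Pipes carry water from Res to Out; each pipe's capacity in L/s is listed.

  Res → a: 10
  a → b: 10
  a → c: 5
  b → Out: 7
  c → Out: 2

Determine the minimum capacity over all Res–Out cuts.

Augment Res→a→b→Out: bottleneck 7, flow now 7.
Augment Res→a→c→Out: bottleneck 2, flow now 9.
No augmenting path remains; maximum flow = 9.
By max-flow min-cut, the minimum cut capacity equals the max flow.
In the residual graph, reachable from Res: {Res, a, b, c}.
Min-cut edges: b→Out (7), c→Out (2); capacity 7 + 2 = 9.

9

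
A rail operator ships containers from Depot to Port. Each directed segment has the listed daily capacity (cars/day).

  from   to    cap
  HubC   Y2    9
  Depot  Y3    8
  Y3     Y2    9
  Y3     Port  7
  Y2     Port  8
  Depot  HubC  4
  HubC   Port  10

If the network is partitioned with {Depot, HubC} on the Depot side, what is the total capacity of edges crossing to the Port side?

27

Edges leaving {Depot, HubC}: Depot→Y3 (8), HubC→Y2 (9), HubC→Port (10).
Cut capacity = 8 + 9 + 10 = 27.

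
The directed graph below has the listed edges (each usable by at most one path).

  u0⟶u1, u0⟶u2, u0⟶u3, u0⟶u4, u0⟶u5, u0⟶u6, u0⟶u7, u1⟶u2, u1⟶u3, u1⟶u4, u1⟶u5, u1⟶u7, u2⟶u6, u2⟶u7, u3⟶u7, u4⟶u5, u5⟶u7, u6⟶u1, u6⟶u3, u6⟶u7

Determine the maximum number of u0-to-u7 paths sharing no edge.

Assign every edge capacity 1; by Menger, the answer equals the max flow.
Path u0→u7 (+1); total 1.
Path u0→u1→u7 (+1); total 2.
Path u0→u2→u7 (+1); total 3.
Path u0→u3→u7 (+1); total 4.
Path u0→u5→u7 (+1); total 5.
Path u0→u6→u7 (+1); total 6.
No residual u0→u7 path; max flow = 6.
Certifying cut of size 6: {u0→u1, u0→u2, u0→u3, u0→u6, u0→u7, u5→u7}.

6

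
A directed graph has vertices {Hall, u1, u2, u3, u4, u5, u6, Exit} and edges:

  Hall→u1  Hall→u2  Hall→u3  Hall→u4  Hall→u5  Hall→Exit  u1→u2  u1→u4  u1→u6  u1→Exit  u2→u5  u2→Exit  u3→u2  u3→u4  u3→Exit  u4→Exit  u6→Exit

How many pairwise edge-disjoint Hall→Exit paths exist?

5

Assign every edge capacity 1; by Menger, the answer equals the max flow.
Path Hall→Exit (+1); total 1.
Path Hall→u1→Exit (+1); total 2.
Path Hall→u2→Exit (+1); total 3.
Path Hall→u3→Exit (+1); total 4.
Path Hall→u4→Exit (+1); total 5.
No residual Hall→Exit path; max flow = 5.
Certifying cut of size 5: {Hall→Exit, Hall→u1, Hall→u2, Hall→u3, Hall→u4}.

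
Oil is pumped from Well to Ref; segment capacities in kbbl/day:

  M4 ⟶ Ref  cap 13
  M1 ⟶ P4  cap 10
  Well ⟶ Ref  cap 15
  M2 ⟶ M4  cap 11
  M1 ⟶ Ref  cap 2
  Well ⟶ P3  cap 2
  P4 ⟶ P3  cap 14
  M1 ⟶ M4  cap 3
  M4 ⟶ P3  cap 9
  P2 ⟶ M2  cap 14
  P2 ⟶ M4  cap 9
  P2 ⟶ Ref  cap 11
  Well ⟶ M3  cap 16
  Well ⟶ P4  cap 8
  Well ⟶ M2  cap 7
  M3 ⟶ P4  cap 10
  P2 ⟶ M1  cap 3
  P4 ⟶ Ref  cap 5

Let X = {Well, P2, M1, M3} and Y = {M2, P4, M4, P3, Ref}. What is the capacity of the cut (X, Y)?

91

Edges leaving {Well, P2, M1, M3}: Well→M2 (7), Well→P4 (8), Well→P3 (2), Well→Ref (15), P2→M2 (14), P2→M4 (9), P2→Ref (11), M1→P4 (10), M1→M4 (3), M1→Ref (2), M3→P4 (10).
Cut capacity = 7 + 8 + 2 + 15 + 14 + 9 + 11 + 10 + 3 + 2 + 10 = 91.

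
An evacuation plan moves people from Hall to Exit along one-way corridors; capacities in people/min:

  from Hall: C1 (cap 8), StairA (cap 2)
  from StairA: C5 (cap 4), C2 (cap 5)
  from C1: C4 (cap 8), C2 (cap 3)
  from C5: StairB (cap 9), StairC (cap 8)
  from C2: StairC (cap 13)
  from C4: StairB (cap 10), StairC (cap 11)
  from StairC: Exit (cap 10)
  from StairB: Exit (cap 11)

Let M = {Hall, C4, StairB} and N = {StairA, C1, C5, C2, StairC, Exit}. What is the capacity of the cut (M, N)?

Edges leaving {Hall, C4, StairB}: Hall→StairA (2), Hall→C1 (8), C4→StairC (11), StairB→Exit (11).
Cut capacity = 2 + 8 + 11 + 11 = 32.

32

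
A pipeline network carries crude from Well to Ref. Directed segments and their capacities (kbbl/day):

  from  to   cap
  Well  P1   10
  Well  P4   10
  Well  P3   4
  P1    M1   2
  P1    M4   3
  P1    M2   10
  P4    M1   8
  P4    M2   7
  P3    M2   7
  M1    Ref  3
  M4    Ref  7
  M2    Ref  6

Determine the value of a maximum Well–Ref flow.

Augment Well→P1→M1→Ref: bottleneck 2, flow now 2.
Augment Well→P1→M4→Ref: bottleneck 3, flow now 5.
Augment Well→P1→M2→Ref: bottleneck 5, flow now 10.
Augment Well→P4→M1→Ref: bottleneck 1, flow now 11.
Augment Well→P4→M2→Ref: bottleneck 1, flow now 12.
No augmenting path remains; maximum flow = 12.
In the residual graph, reachable from Well: {Well, P1, P4, P3, M1, M2}.
Min-cut edges: P1→M4 (3), M1→Ref (3), M2→Ref (6); capacity 3 + 3 + 6 = 12.
This cut is saturated, so no flow can exceed 12.

12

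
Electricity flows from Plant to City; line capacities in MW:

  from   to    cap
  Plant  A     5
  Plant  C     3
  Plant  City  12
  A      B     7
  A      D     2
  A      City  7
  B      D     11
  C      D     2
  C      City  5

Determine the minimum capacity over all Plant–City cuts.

20

Augment Plant→City: bottleneck 12, flow now 12.
Augment Plant→A→City: bottleneck 5, flow now 17.
Augment Plant→C→City: bottleneck 3, flow now 20.
No augmenting path remains; maximum flow = 20.
By max-flow min-cut, the minimum cut capacity equals the max flow.
In the residual graph, reachable from Plant: {Plant}.
Min-cut edges: Plant→A (5), Plant→C (3), Plant→City (12); capacity 5 + 3 + 12 = 20.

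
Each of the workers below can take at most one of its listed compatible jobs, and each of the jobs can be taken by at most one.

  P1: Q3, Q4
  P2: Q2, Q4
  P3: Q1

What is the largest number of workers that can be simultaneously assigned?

Unit-capacity flow: source→left, listed edges, right→sink; max matching = max flow.
Augmenting path P1→Q3 (+1); matched 1.
Augmenting path P2→Q2 (+1); matched 2.
Augmenting path P3→Q1 (+1); matched 3.
No augmenting path remains; maximum matching = 3.
König certificate: {P1, P2, P3} is a vertex cover of size 3 (every listed pair touches it), so no matching can be larger.

3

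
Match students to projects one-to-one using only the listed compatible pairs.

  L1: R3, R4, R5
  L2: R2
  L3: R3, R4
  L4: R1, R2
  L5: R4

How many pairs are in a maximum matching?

5

Unit-capacity flow: source→left, listed edges, right→sink; max matching = max flow.
Augmenting path L1→R3 (+1); matched 1.
Augmenting path L2→R2 (+1); matched 2.
Augmenting path L3→R4 (+1); matched 3.
Augmenting path L4→R1 (+1); matched 4.
Augmenting path L5→R4→L3→R3→L1→R5 (+1); matched 5.
No augmenting path remains; maximum matching = 5.
König certificate: {L1, L2, L3, L4, L5} is a vertex cover of size 5 (every listed pair touches it), so no matching can be larger.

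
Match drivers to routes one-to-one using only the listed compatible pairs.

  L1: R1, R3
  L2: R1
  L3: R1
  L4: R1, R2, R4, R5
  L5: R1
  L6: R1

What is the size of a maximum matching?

Unit-capacity flow: source→left, listed edges, right→sink; max matching = max flow.
Augmenting path L1→R1 (+1); matched 1.
Augmenting path L4→R2 (+1); matched 2.
Augmenting path L2→R1→L1→R3 (+1); matched 3.
No augmenting path remains; maximum matching = 3.
König certificate: {L1, L4, R1} is a vertex cover of size 3 (every listed pair touches it), so no matching can be larger.

3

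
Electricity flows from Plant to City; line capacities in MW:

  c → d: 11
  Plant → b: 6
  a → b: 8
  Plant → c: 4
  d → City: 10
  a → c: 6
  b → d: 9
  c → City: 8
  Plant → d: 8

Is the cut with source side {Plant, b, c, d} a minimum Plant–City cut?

No — its capacity is 18, but the minimum cut has capacity 14.

Given cut capacity: 8 + 10 = 18.
Augment Plant→c→City: bottleneck 4, flow now 4.
Augment Plant→d→City: bottleneck 8, flow now 12.
Augment Plant→b→d→City: bottleneck 2, flow now 14.
No augmenting path remains; maximum flow = 14.
In the residual graph, reachable from Plant: {Plant, b, d}.
Min-cut edges: Plant→c (4), d→City (10); capacity 4 + 10 = 14.
Cut capacity 18 exceeds the max flow 14, so it is not minimum.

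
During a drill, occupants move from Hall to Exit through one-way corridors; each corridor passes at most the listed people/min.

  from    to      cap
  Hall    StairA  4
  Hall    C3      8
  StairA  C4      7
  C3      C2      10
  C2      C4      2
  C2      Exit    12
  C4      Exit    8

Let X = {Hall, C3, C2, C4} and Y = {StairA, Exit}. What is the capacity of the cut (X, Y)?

Edges leaving {Hall, C3, C2, C4}: Hall→StairA (4), C2→Exit (12), C4→Exit (8).
Cut capacity = 4 + 12 + 8 = 24.

24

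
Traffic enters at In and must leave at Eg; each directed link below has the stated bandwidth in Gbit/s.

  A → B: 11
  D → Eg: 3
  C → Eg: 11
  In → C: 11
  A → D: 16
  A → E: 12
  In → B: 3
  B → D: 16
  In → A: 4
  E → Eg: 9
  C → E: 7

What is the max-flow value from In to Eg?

18

Augment In→C→Eg: bottleneck 11, flow now 11.
Augment In→A→D→Eg: bottleneck 3, flow now 14.
Augment In→A→E→Eg: bottleneck 1, flow now 15.
Augment In→B→D→A→E→Eg: bottleneck 3, flow now 18. (uses reverse residual edge)
No augmenting path remains; maximum flow = 18.
In the residual graph, reachable from In: {In}.
Min-cut edges: In→A (4), In→B (3), In→C (11); capacity 4 + 3 + 11 = 18.
This cut is saturated, so no flow can exceed 18.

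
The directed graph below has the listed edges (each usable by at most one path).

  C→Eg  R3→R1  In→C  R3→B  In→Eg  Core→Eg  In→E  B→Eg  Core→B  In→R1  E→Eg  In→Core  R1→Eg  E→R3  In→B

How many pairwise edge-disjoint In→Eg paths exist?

6

Assign every edge capacity 1; by Menger, the answer equals the max flow.
Path In→Eg (+1); total 1.
Path In→Core→Eg (+1); total 2.
Path In→E→Eg (+1); total 3.
Path In→R1→Eg (+1); total 4.
Path In→C→Eg (+1); total 5.
Path In→B→Eg (+1); total 6.
No residual In→Eg path; max flow = 6.
Certifying cut of size 6: {In→B, In→C, In→Core, In→E, In→Eg, In→R1}.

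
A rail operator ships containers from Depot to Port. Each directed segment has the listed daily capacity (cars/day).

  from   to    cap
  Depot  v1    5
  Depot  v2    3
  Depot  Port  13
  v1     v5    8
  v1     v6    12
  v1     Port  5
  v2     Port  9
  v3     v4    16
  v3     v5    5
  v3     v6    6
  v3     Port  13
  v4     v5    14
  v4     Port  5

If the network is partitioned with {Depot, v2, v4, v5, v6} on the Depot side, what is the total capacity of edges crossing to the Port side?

32

Edges leaving {Depot, v2, v4, v5, v6}: Depot→v1 (5), Depot→Port (13), v2→Port (9), v4→Port (5).
Cut capacity = 5 + 13 + 9 + 5 = 32.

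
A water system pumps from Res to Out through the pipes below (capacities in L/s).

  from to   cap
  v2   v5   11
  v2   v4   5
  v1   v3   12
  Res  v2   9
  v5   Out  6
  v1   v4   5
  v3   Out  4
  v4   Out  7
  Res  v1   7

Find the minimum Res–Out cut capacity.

Augment Res→v1→v3→Out: bottleneck 4, flow now 4.
Augment Res→v1→v4→Out: bottleneck 3, flow now 7.
Augment Res→v2→v4→Out: bottleneck 4, flow now 11.
Augment Res→v2→v5→Out: bottleneck 5, flow now 16.
No augmenting path remains; maximum flow = 16.
By max-flow min-cut, the minimum cut capacity equals the max flow.
In the residual graph, reachable from Res: {Res}.
Min-cut edges: Res→v1 (7), Res→v2 (9); capacity 7 + 9 = 16.

16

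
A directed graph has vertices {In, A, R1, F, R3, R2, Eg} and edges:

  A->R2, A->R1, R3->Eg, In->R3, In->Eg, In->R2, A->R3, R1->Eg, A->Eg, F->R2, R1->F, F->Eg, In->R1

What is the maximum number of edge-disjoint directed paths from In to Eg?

3

Assign every edge capacity 1; by Menger, the answer equals the max flow.
Path In→Eg (+1); total 1.
Path In→R1→Eg (+1); total 2.
Path In→R3→Eg (+1); total 3.
No residual In→Eg path; max flow = 3.
Certifying cut of size 3: {In→Eg, In→R1, In→R3}.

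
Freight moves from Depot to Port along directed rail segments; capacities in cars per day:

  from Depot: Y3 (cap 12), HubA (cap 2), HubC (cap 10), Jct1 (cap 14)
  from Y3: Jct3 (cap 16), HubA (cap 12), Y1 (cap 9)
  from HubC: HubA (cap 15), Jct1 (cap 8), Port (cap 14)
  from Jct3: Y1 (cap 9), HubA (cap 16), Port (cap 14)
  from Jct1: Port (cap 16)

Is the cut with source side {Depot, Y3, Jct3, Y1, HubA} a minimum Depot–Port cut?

No — its capacity is 38, but the minimum cut has capacity 36.

Given cut capacity: 10 + 14 + 14 = 38.
Augment Depot→HubC→Port: bottleneck 10, flow now 10.
Augment Depot→Jct1→Port: bottleneck 14, flow now 24.
Augment Depot→Y3→Jct3→Port: bottleneck 12, flow now 36.
No augmenting path remains; maximum flow = 36.
In the residual graph, reachable from Depot: {Depot, HubA}.
Min-cut edges: Depot→Y3 (12), Depot→HubC (10), Depot→Jct1 (14); capacity 12 + 10 + 14 = 36.
Cut capacity 38 exceeds the max flow 36, so it is not minimum.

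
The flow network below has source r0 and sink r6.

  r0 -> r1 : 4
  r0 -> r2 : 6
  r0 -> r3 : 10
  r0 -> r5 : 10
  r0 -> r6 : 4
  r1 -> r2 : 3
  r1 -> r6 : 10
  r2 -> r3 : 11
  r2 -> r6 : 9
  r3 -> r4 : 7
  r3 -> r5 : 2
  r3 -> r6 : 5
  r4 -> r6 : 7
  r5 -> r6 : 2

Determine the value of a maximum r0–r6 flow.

26

Augment r0→r6: bottleneck 4, flow now 4.
Augment r0→r1→r6: bottleneck 4, flow now 8.
Augment r0→r2→r6: bottleneck 6, flow now 14.
Augment r0→r3→r6: bottleneck 5, flow now 19.
Augment r0→r5→r6: bottleneck 2, flow now 21.
Augment r0→r3→r4→r6: bottleneck 5, flow now 26.
No augmenting path remains; maximum flow = 26.
In the residual graph, reachable from r0: {r0, r5}.
Min-cut edges: r0→r1 (4), r0→r2 (6), r0→r3 (10), r0→r6 (4), r5→r6 (2); capacity 4 + 6 + 10 + 4 + 2 = 26.
This cut is saturated, so no flow can exceed 26.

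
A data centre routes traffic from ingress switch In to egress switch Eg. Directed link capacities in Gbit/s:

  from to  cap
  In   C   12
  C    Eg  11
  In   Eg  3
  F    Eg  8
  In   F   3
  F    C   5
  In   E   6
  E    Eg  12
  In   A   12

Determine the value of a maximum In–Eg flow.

Augment In→Eg: bottleneck 3, flow now 3.
Augment In→E→Eg: bottleneck 6, flow now 9.
Augment In→F→Eg: bottleneck 3, flow now 12.
Augment In→C→Eg: bottleneck 11, flow now 23.
No augmenting path remains; maximum flow = 23.
In the residual graph, reachable from In: {In, C, A}.
Min-cut edges: In→E (6), In→F (3), In→Eg (3), C→Eg (11); capacity 6 + 3 + 3 + 11 = 23.
This cut is saturated, so no flow can exceed 23.

23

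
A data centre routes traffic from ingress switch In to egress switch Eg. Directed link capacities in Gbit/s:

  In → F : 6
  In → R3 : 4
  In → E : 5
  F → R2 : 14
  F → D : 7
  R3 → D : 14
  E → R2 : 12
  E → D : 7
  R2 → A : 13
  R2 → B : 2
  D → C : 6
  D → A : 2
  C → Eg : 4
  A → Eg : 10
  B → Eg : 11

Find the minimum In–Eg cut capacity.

Augment In→F→R2→A→Eg: bottleneck 6, flow now 6.
Augment In→R3→D→C→Eg: bottleneck 4, flow now 10.
Augment In→E→R2→A→Eg: bottleneck 4, flow now 14.
Augment In→E→R2→B→Eg: bottleneck 1, flow now 15.
No augmenting path remains; maximum flow = 15.
By max-flow min-cut, the minimum cut capacity equals the max flow.
In the residual graph, reachable from In: {In}.
Min-cut edges: In→F (6), In→R3 (4), In→E (5); capacity 6 + 4 + 5 = 15.

15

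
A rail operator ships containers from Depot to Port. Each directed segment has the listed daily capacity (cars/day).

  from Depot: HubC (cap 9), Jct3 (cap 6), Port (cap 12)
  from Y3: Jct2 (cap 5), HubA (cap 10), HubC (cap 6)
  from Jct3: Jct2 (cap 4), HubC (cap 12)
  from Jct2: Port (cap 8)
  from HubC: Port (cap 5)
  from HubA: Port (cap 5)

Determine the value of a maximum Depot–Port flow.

21

Augment Depot→Port: bottleneck 12, flow now 12.
Augment Depot→HubC→Port: bottleneck 5, flow now 17.
Augment Depot→Jct3→Jct2→Port: bottleneck 4, flow now 21.
No augmenting path remains; maximum flow = 21.
In the residual graph, reachable from Depot: {Depot, Jct3, HubC}.
Min-cut edges: Depot→Port (12), Jct3→Jct2 (4), HubC→Port (5); capacity 12 + 4 + 5 = 21.
This cut is saturated, so no flow can exceed 21.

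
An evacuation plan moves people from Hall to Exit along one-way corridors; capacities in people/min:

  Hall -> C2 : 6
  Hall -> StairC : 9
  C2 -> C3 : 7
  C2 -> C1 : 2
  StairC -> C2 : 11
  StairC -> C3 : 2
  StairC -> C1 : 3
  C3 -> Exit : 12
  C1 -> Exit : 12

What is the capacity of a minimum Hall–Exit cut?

14

Augment Hall→C2→C3→Exit: bottleneck 6, flow now 6.
Augment Hall→StairC→C3→Exit: bottleneck 2, flow now 8.
Augment Hall→StairC→C1→Exit: bottleneck 3, flow now 11.
Augment Hall→StairC→C2→C3→Exit: bottleneck 1, flow now 12.
Augment Hall→StairC→C2→C1→Exit: bottleneck 2, flow now 14.
No augmenting path remains; maximum flow = 14.
By max-flow min-cut, the minimum cut capacity equals the max flow.
In the residual graph, reachable from Hall: {Hall, C2, StairC}.
Min-cut edges: C2→C3 (7), C2→C1 (2), StairC→C3 (2), StairC→C1 (3); capacity 7 + 2 + 2 + 3 = 14.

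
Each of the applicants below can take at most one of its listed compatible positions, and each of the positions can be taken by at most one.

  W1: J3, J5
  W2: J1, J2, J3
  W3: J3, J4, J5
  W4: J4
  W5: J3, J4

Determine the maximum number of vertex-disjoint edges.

Unit-capacity flow: source→left, listed edges, right→sink; max matching = max flow.
Augmenting path W1→J3 (+1); matched 1.
Augmenting path W2→J1 (+1); matched 2.
Augmenting path W3→J4 (+1); matched 3.
Augmenting path W4→J4→W3→J5 (+1); matched 4.
No augmenting path remains; maximum matching = 4.
König certificate: {W2, J3, J4, J5} is a vertex cover of size 4 (every listed pair touches it), so no matching can be larger.

4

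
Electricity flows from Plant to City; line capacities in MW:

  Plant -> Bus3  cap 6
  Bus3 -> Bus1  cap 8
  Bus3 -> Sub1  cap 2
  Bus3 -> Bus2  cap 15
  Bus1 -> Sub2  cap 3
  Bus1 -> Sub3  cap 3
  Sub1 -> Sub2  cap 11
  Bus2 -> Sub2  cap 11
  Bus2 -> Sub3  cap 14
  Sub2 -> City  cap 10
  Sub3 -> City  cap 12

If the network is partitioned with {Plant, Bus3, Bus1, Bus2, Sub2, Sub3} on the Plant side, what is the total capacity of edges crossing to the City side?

Edges leaving {Plant, Bus3, Bus1, Bus2, Sub2, Sub3}: Bus3→Sub1 (2), Sub2→City (10), Sub3→City (12).
Cut capacity = 2 + 10 + 12 = 24.

24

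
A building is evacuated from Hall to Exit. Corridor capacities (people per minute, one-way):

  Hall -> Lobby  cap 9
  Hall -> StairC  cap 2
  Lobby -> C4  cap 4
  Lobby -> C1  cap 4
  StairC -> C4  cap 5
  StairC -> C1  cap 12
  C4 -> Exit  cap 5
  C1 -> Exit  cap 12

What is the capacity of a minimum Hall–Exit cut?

Augment Hall→Lobby→C4→Exit: bottleneck 4, flow now 4.
Augment Hall→Lobby→C1→Exit: bottleneck 4, flow now 8.
Augment Hall→StairC→C4→Exit: bottleneck 1, flow now 9.
Augment Hall→StairC→C1→Exit: bottleneck 1, flow now 10.
No augmenting path remains; maximum flow = 10.
By max-flow min-cut, the minimum cut capacity equals the max flow.
In the residual graph, reachable from Hall: {Hall, Lobby}.
Min-cut edges: Hall→StairC (2), Lobby→C4 (4), Lobby→C1 (4); capacity 2 + 4 + 4 = 10.

10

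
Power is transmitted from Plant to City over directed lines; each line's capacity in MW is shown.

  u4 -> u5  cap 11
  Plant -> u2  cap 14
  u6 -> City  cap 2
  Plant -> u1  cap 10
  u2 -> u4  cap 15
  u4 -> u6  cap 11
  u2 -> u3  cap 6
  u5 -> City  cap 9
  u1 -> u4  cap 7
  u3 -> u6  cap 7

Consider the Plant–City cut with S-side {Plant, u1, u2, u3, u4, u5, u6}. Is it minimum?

Given cut capacity: 9 + 2 = 11.
Augment Plant→u1→u4→u5→City: bottleneck 7, flow now 7.
Augment Plant→u2→u3→u6→City: bottleneck 2, flow now 9.
Augment Plant→u2→u4→u5→City: bottleneck 2, flow now 11.
No augmenting path remains; maximum flow = 11.
Cut capacity 11 equals the max flow, so it is a minimum cut.

Yes — it is a minimum cut (capacity 11).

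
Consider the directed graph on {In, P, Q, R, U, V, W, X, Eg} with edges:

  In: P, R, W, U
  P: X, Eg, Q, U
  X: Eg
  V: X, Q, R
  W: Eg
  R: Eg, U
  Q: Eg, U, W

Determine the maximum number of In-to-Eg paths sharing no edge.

Assign every edge capacity 1; by Menger, the answer equals the max flow.
Path In→P→Eg (+1); total 1.
Path In→R→Eg (+1); total 2.
Path In→W→Eg (+1); total 3.
No residual In→Eg path; max flow = 3.
Certifying cut of size 3: {In→P, In→R, In→W}.

3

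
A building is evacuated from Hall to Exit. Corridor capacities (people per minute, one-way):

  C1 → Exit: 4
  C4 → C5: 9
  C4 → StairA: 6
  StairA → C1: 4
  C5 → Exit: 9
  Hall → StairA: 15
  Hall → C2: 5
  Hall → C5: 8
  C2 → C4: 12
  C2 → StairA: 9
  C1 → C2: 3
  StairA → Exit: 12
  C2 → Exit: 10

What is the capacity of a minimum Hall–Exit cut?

Augment Hall→C2→Exit: bottleneck 5, flow now 5.
Augment Hall→StairA→Exit: bottleneck 12, flow now 17.
Augment Hall→C5→Exit: bottleneck 8, flow now 25.
Augment Hall→StairA→C1→Exit: bottleneck 3, flow now 28.
No augmenting path remains; maximum flow = 28.
By max-flow min-cut, the minimum cut capacity equals the max flow.
In the residual graph, reachable from Hall: {Hall}.
Min-cut edges: Hall→C2 (5), Hall→StairA (15), Hall→C5 (8); capacity 5 + 15 + 8 = 28.

28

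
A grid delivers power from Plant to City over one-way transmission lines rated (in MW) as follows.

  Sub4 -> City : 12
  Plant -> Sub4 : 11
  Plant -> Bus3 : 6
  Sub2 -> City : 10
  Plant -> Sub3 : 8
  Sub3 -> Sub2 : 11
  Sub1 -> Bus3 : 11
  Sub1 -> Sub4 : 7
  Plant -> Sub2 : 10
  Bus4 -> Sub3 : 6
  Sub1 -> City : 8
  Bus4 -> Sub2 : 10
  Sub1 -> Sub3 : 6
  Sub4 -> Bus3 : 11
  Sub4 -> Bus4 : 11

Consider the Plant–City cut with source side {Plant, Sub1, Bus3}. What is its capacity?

50

Edges leaving {Plant, Sub1, Bus3}: Plant→Sub4 (11), Plant→Sub3 (8), Plant→Sub2 (10), Sub1→Sub4 (7), Sub1→Sub3 (6), Sub1→City (8).
Cut capacity = 11 + 8 + 10 + 7 + 6 + 8 = 50.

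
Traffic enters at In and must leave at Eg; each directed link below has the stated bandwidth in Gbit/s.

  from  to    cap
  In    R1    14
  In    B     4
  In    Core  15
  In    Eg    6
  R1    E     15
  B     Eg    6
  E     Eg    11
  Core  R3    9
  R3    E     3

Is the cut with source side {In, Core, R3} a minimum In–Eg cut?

Given cut capacity: 14 + 4 + 6 + 3 = 27.
Augment In→Eg: bottleneck 6, flow now 6.
Augment In→B→Eg: bottleneck 4, flow now 10.
Augment In→R1→E→Eg: bottleneck 11, flow now 21.
No augmenting path remains; maximum flow = 21.
In the residual graph, reachable from In: {In, R1, E, Core, R3}.
Min-cut edges: In→B (4), In→Eg (6), E→Eg (11); capacity 4 + 6 + 11 = 21.
Cut capacity 27 exceeds the max flow 21, so it is not minimum.

No — its capacity is 27, but the minimum cut has capacity 21.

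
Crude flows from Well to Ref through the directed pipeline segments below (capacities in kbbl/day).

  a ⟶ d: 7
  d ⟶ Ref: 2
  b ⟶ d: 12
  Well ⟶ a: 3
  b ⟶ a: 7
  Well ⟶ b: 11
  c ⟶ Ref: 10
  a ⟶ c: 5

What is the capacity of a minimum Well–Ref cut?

Augment Well→a→c→Ref: bottleneck 3, flow now 3.
Augment Well→b→d→Ref: bottleneck 2, flow now 5.
Augment Well→b→a→c→Ref: bottleneck 2, flow now 7.
No augmenting path remains; maximum flow = 7.
By max-flow min-cut, the minimum cut capacity equals the max flow.
In the residual graph, reachable from Well: {Well, a, b, d}.
Min-cut edges: a→c (5), d→Ref (2); capacity 5 + 2 = 7.

7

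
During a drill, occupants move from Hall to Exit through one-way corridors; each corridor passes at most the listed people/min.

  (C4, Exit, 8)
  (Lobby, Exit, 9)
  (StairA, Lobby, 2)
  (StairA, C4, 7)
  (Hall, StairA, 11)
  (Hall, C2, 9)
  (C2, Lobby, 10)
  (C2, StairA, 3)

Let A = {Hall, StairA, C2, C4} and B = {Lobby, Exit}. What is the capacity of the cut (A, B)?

Edges leaving {Hall, StairA, C2, C4}: StairA→Lobby (2), C2→Lobby (10), C4→Exit (8).
Cut capacity = 2 + 10 + 8 = 20.

20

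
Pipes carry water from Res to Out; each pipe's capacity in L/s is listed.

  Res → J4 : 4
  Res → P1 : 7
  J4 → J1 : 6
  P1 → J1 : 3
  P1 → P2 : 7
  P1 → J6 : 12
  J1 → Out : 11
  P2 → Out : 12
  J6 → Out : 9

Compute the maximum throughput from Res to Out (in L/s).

Augment Res→J4→J1→Out: bottleneck 4, flow now 4.
Augment Res→P1→J1→Out: bottleneck 3, flow now 7.
Augment Res→P1→P2→Out: bottleneck 4, flow now 11.
No augmenting path remains; maximum flow = 11.
In the residual graph, reachable from Res: {Res}.
Min-cut edges: Res→J4 (4), Res→P1 (7); capacity 4 + 7 = 11.
This cut is saturated, so no flow can exceed 11.

11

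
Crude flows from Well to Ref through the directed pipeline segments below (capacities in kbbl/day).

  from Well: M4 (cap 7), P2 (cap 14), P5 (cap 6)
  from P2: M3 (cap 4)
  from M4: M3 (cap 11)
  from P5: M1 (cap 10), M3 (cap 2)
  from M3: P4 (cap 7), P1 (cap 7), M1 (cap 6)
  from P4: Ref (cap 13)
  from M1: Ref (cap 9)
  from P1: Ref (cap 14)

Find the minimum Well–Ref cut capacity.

17

Augment Well→P5→M1→Ref: bottleneck 6, flow now 6.
Augment Well→P2→M3→P4→Ref: bottleneck 4, flow now 10.
Augment Well→M4→M3→P4→Ref: bottleneck 3, flow now 13.
Augment Well→M4→M3→M1→Ref: bottleneck 3, flow now 16.
Augment Well→M4→M3→P1→Ref: bottleneck 1, flow now 17.
No augmenting path remains; maximum flow = 17.
By max-flow min-cut, the minimum cut capacity equals the max flow.
In the residual graph, reachable from Well: {Well, P2}.
Min-cut edges: Well→M4 (7), Well→P5 (6), P2→M3 (4); capacity 7 + 6 + 4 = 17.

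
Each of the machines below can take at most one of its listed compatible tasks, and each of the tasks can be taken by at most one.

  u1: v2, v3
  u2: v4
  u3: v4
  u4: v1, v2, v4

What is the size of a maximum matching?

3

Unit-capacity flow: source→left, listed edges, right→sink; max matching = max flow.
Augmenting path u1→v2 (+1); matched 1.
Augmenting path u2→v4 (+1); matched 2.
Augmenting path u4→v1 (+1); matched 3.
No augmenting path remains; maximum matching = 3.
König certificate: {u1, u4, v4} is a vertex cover of size 3 (every listed pair touches it), so no matching can be larger.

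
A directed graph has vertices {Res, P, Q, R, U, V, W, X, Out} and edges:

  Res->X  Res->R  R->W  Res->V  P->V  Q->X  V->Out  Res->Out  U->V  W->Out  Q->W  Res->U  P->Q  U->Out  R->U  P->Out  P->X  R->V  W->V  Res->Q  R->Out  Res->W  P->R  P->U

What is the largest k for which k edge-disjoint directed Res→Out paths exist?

5

Assign every edge capacity 1; by Menger, the answer equals the max flow.
Path Res→Out (+1); total 1.
Path Res→R→Out (+1); total 2.
Path Res→U→Out (+1); total 3.
Path Res→V→Out (+1); total 4.
Path Res→W→Out (+1); total 5.
No residual Res→Out path; max flow = 5.
Certifying cut of size 5: {Res→Out, Res→R, Res→U, V→Out, W→Out}.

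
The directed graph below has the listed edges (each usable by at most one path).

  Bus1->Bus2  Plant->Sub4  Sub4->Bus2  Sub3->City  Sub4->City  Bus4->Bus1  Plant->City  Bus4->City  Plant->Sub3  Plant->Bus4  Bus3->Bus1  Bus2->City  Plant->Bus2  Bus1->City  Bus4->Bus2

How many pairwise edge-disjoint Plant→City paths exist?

5

Assign every edge capacity 1; by Menger, the answer equals the max flow.
Path Plant→City (+1); total 1.
Path Plant→Sub4→City (+1); total 2.
Path Plant→Bus4→City (+1); total 3.
Path Plant→Sub3→City (+1); total 4.
Path Plant→Bus2→City (+1); total 5.
No residual Plant→City path; max flow = 5.
Certifying cut of size 5: {Plant→Bus2, Plant→Bus4, Plant→City, Plant→Sub3, Plant→Sub4}.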